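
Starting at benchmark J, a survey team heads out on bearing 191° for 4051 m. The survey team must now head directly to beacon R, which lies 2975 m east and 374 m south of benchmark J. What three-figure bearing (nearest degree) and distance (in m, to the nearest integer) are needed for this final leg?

046°, 5199 m

Leg 1 (191°, 4051 m): east 4051 sin 191° = -772.97, north 4051 cos 191° = -3976.57
Current position: (-772.97, -3976.57). Target: (2975, -374). Remaining: Δeast = 3747.97, Δnorth = 3602.57.
Bearing = atan2(3747.97, 3602.57) mod 360° = 46.13°; distance = √((3747.97)² + (3602.57)²) = 5198.633 m.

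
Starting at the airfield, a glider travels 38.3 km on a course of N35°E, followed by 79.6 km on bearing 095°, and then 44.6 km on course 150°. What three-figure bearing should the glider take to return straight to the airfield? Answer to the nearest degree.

277°

Leg 1 (N35°E, 38.3 km): east 38.3 sin 35° = 21.97, north 38.3 cos 35° = 31.37
Leg 2 (095°, 79.6 km): east 79.6 sin 95° = 79.30, north 79.6 cos 95° = -6.94
Leg 3 (150°, 44.6 km): east 44.6 sin 150° = 22.30, north 44.6 cos 150° = -38.62
Net displacement: 123.57 east, -14.19 north. Direction back to start is (-123.57, 14.19): bearing = atan2(-123.57, 14.19) mod 360° = 276.55° ≈ 277°.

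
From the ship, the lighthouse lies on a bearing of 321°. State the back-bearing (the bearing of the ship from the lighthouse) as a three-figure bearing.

141°

Back-bearing = 321° − 180° = 141°.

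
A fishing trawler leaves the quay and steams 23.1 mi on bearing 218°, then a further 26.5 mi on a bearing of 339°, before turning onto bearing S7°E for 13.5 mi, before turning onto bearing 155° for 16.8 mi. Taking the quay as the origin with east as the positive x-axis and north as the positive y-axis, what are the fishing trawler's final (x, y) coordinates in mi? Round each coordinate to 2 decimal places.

Leg 1 (218°, 23.1 mi): east 23.1 sin 218° = -14.22, north 23.1 cos 218° = -18.20
Leg 2 (339°, 26.5 mi): east 26.5 sin 339° = -9.50, north 26.5 cos 339° = 24.74
Leg 3 (S7°E, 13.5 mi): east 13.5 sin 173° = 1.65, north 13.5 cos 173° = -13.40
Leg 4 (155°, 16.8 mi): east 16.8 sin 155° = 7.10, north 16.8 cos 155° = -15.23
Summing: -14.97 mi east, -22.09 mi north → (-14.97, -22.09).

(-14.97, -22.09)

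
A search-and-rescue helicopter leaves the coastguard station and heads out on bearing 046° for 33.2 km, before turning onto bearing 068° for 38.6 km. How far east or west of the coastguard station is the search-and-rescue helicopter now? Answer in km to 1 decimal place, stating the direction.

Leg 1 (046°, 33.2 km): east 33.2 sin 46° = 23.88, north 33.2 cos 46° = 23.06
Leg 2 (068°, 38.6 km): east 38.6 sin 68° = 35.79, north 38.6 cos 68° = 14.46
Net east component: 59.67 km.

59.7 km east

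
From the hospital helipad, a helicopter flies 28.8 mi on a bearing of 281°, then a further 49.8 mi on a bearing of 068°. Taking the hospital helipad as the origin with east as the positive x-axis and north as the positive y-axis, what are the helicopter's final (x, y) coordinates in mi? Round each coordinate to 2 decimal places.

Leg 1 (281°, 28.8 mi): east 28.8 sin 281° = -28.27, north 28.8 cos 281° = 5.50
Leg 2 (068°, 49.8 mi): east 49.8 sin 68° = 46.17, north 49.8 cos 68° = 18.66
Summing: 17.90 mi east, 24.15 mi north → (17.90, 24.15).

(17.90, 24.15)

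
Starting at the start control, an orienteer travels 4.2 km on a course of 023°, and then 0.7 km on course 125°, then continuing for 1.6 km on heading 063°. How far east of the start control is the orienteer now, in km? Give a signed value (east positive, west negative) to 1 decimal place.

3.6 km

Leg 1 (023°, 4.2 km): east 4.2 sin 23° = 1.64, north 4.2 cos 23° = 3.87
Leg 2 (125°, 0.7 km): east 0.7 sin 125° = 0.57, north 0.7 cos 125° = -0.40
Leg 3 (063°, 1.6 km): east 1.6 sin 63° = 1.43, north 1.6 cos 63° = 0.73
Net east component: 3.64 km.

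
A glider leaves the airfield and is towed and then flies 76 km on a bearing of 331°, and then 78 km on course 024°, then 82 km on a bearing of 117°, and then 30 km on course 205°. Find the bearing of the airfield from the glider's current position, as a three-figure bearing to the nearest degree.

217°

Leg 1 (331°, 76 km): east 76 sin 331° = -36.85, north 76 cos 331° = 66.47
Leg 2 (024°, 78 km): east 78 sin 24° = 31.73, north 78 cos 24° = 71.26
Leg 3 (117°, 82 km): east 82 sin 117° = 73.06, north 82 cos 117° = -37.23
Leg 4 (205°, 30 km): east 30 sin 205° = -12.68, north 30 cos 205° = -27.19
Net displacement: 55.26 east, 73.31 north. Direction back to start is (-55.26, -73.31): bearing = atan2(-55.26, -73.31) mod 360° = 217.01° ≈ 217°.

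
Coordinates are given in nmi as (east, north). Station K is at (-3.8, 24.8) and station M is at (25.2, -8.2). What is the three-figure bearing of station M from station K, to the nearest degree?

Δeast = 25.2 − -3.8 = 29.00; Δnorth = -8.2 − 24.8 = -33.00.
Bearing = atan2(Δeast, Δnorth) mod 360° = 138.69° ≈ 139°.

139°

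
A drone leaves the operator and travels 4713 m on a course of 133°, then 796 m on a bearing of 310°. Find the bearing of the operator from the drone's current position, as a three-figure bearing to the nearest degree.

Leg 1 (133°, 4713 m): east 4713 sin 133° = 3446.87, north 4713 cos 133° = -3214.26
Leg 2 (310°, 796 m): east 796 sin 310° = -609.77, north 796 cos 310° = 511.66
Net displacement: 2837.10 east, -2702.60 north. Direction back to start is (-2837.10, 2702.60): bearing = atan2(-2837.10, 2702.60) mod 360° = 313.61° ≈ 314°.

314°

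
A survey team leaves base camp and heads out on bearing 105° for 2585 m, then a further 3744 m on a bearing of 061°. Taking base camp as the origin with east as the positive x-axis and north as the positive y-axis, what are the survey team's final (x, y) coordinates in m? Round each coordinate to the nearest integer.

Leg 1 (105°, 2585 m): east 2585 sin 105° = 2496.92, north 2585 cos 105° = -669.05
Leg 2 (061°, 3744 m): east 3744 sin 61° = 3274.58, north 3744 cos 61° = 1815.13
Summing: 5771.49 m east, 1146.08 m north → (5771, 1146).

(5771, 1146)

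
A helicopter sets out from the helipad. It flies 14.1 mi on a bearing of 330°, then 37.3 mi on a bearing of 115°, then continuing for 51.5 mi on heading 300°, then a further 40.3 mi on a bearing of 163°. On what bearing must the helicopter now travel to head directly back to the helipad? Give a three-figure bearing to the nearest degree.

020°

Leg 1 (330°, 14.1 mi): east 14.1 sin 330° = -7.05, north 14.1 cos 330° = 12.21
Leg 2 (115°, 37.3 mi): east 37.3 sin 115° = 33.81, north 37.3 cos 115° = -15.76
Leg 3 (300°, 51.5 mi): east 51.5 sin 300° = -44.60, north 51.5 cos 300° = 25.75
Leg 4 (163°, 40.3 mi): east 40.3 sin 163° = 11.78, north 40.3 cos 163° = -38.54
Net displacement: -6.06 east, -16.34 north. Direction back to start is (6.06, 16.34): bearing = atan2(6.06, 16.34) mod 360° = 20.35° ≈ 020°.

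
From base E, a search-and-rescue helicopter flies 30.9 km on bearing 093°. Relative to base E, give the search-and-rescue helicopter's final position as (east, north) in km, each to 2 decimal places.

Leg 1 (093°, 30.9 km): east 30.9 sin 93° = 30.86, north 30.9 cos 93° = -1.62
Summing: 30.86 km east, -1.62 km north → (30.86, -1.62).

(30.86, -1.62)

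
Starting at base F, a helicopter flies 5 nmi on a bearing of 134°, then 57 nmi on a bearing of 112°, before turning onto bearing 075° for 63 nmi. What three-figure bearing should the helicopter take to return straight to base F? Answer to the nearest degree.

Leg 1 (134°, 5 nmi): east 5 sin 134° = 3.60, north 5 cos 134° = -3.47
Leg 2 (112°, 57 nmi): east 57 sin 112° = 52.85, north 57 cos 112° = -21.35
Leg 3 (075°, 63 nmi): east 63 sin 75° = 60.85, north 63 cos 75° = 16.31
Net displacement: 117.30 east, -8.52 north. Direction back to start is (-117.30, 8.52): bearing = atan2(-117.30, 8.52) mod 360° = 274.15° ≈ 274°.

274°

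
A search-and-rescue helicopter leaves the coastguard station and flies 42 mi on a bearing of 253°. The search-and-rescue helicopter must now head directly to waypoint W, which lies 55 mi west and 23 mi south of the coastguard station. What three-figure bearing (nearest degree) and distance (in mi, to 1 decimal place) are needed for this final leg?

Leg 1 (253°, 42 mi): east 42 sin 253° = -40.16, north 42 cos 253° = -12.28
Current position: (-40.16, -12.28). Target: (-55, -23). Remaining: Δeast = -14.84, Δnorth = -10.72.
Bearing = atan2(-14.84, -10.72) mod 360° = 234.15°; distance = √((-14.84)² + (-10.72)²) = 18.303 mi.

234°, 18.3 mi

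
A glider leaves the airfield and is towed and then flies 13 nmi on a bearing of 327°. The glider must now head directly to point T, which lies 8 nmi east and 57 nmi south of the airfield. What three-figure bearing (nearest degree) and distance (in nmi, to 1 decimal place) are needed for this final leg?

Leg 1 (327°, 13 nmi): east 13 sin 327° = -7.08, north 13 cos 327° = 10.90
Current position: (-7.08, 10.90). Target: (8, -57). Remaining: Δeast = 15.08, Δnorth = -67.90.
Bearing = atan2(15.08, -67.90) mod 360° = 167.48°; distance = √((15.08)² + (-67.90)²) = 69.557 nmi.

167°, 69.6 nmi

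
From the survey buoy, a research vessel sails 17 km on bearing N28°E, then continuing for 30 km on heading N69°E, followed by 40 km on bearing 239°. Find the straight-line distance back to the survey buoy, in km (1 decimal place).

Leg 1 (N28°E, 17 km): east 17 sin 28° = 7.98, north 17 cos 28° = 15.01
Leg 2 (N69°E, 30 km): east 30 sin 69° = 28.01, north 30 cos 69° = 10.75
Leg 3 (239°, 40 km): east 40 sin 239° = -34.29, north 40 cos 239° = -20.60
Net: 1.70 east, 5.16 north. Distance = √((1.70)² + (5.16)²) = 5.433 km.

5.4 km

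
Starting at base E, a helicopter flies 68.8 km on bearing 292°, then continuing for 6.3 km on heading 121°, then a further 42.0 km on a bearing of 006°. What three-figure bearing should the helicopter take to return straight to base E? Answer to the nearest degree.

Leg 1 (292°, 68.8 km): east 68.8 sin 292° = -63.79, north 68.8 cos 292° = 25.77
Leg 2 (121°, 6.3 km): east 6.3 sin 121° = 5.40, north 6.3 cos 121° = -3.24
Leg 3 (006°, 42.0 km): east 42.0 sin 6° = 4.39, north 42.0 cos 6° = 41.77
Net displacement: -54.00 east, 64.30 north. Direction back to start is (54.00, -64.30): bearing = atan2(54.00, -64.30) mod 360° = 139.98° ≈ 140°.

140°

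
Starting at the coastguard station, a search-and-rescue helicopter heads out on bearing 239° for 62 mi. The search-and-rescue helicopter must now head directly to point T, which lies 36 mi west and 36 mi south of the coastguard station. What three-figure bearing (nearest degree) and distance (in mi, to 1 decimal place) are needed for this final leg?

103°, 17.6 mi

Leg 1 (239°, 62 mi): east 62 sin 239° = -53.14, north 62 cos 239° = -31.93
Current position: (-53.14, -31.93). Target: (-36, -36). Remaining: Δeast = 17.14, Δnorth = -4.07.
Bearing = atan2(17.14, -4.07) mod 360° = 103.35°; distance = √((17.14)² + (-4.07)²) = 17.620 mi.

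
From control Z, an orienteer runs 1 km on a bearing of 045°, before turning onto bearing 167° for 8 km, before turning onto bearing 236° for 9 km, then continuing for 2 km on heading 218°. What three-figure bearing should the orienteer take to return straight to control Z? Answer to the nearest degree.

024°

Leg 1 (045°, 1 km): east 1 sin 45° = 0.71, north 1 cos 45° = 0.71
Leg 2 (167°, 8 km): east 8 sin 167° = 1.80, north 8 cos 167° = -7.79
Leg 3 (236°, 9 km): east 9 sin 236° = -7.46, north 9 cos 236° = -5.03
Leg 4 (218°, 2 km): east 2 sin 218° = -1.23, north 2 cos 218° = -1.58
Net displacement: -6.19 east, -13.70 north. Direction back to start is (6.19, 13.70): bearing = atan2(6.19, 13.70) mod 360° = 24.31° ≈ 024°.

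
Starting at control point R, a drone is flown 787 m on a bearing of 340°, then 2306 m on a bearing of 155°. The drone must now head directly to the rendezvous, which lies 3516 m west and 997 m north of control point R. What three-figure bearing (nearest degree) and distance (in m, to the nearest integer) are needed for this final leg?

Leg 1 (340°, 787 m): east 787 sin 340° = -269.17, north 787 cos 340° = 739.54
Leg 2 (155°, 2306 m): east 2306 sin 155° = 974.56, north 2306 cos 155° = -2089.95
Current position: (705.39, -1350.41). Target: (-3516, 997). Remaining: Δeast = -4221.39, Δnorth = 2347.41.
Bearing = atan2(-4221.39, 2347.41) mod 360° = 299.08°; distance = √((-4221.39)² + (2347.41)²) = 4830.159 m.

299°, 4830 m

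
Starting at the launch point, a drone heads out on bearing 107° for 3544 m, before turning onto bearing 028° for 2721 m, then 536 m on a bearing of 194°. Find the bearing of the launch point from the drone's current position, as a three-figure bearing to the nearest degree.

259°

Leg 1 (107°, 3544 m): east 3544 sin 107° = 3389.14, north 3544 cos 107° = -1036.17
Leg 2 (028°, 2721 m): east 2721 sin 28° = 1277.43, north 2721 cos 28° = 2402.50
Leg 3 (194°, 536 m): east 536 sin 194° = -129.67, north 536 cos 194° = -520.08
Net displacement: 4536.91 east, 846.26 north. Direction back to start is (-4536.91, -846.26): bearing = atan2(-4536.91, -846.26) mod 360° = 259.43° ≈ 259°.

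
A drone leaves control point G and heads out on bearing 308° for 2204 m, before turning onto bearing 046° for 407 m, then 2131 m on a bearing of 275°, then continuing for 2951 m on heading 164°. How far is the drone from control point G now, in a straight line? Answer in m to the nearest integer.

2933 m

Leg 1 (308°, 2204 m): east 2204 sin 308° = -1736.78, north 2204 cos 308° = 1356.92
Leg 2 (046°, 407 m): east 407 sin 46° = 292.77, north 407 cos 46° = 282.73
Leg 3 (275°, 2131 m): east 2131 sin 275° = -2122.89, north 2131 cos 275° = 185.73
Leg 4 (164°, 2951 m): east 2951 sin 164° = 813.41, north 2951 cos 164° = -2836.68
Net: -2753.49 east, -1011.31 north. Distance = √((-2753.49)² + (-1011.31)²) = 2933.335 m.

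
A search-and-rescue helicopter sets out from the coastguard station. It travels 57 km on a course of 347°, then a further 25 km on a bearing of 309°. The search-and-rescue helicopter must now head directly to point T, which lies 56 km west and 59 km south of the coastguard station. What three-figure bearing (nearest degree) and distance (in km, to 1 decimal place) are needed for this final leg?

Leg 1 (347°, 57 km): east 57 sin 347° = -12.82, north 57 cos 347° = 55.54
Leg 2 (309°, 25 km): east 25 sin 309° = -19.43, north 25 cos 309° = 15.73
Current position: (-32.25, 71.27). Target: (-56, -59). Remaining: Δeast = -23.75, Δnorth = -130.27.
Bearing = atan2(-23.75, -130.27) mod 360° = 190.33°; distance = √((-23.75)² + (-130.27)²) = 132.419 km.

190°, 132.4 km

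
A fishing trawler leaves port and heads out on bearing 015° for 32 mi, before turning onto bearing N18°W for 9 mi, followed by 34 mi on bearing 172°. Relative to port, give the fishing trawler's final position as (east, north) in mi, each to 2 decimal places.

Leg 1 (015°, 32 mi): east 32 sin 15° = 8.28, north 32 cos 15° = 30.91
Leg 2 (N18°W, 9 mi): east 9 sin 342° = -2.78, north 9 cos 342° = 8.56
Leg 3 (172°, 34 mi): east 34 sin 172° = 4.73, north 34 cos 172° = -33.67
Summing: 10.23 mi east, 5.80 mi north → (10.23, 5.80).

(10.23, 5.80)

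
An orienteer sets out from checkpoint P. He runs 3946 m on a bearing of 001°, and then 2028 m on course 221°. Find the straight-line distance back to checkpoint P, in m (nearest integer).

2725 m

Leg 1 (001°, 3946 m): east 3946 sin 1° = 68.87, north 3946 cos 1° = 3945.40
Leg 2 (221°, 2028 m): east 2028 sin 221° = -1330.49, north 2028 cos 221° = -1530.55
Net: -1261.62 east, 2414.85 north. Distance = √((-1261.62)² + (2414.85)²) = 2724.551 m.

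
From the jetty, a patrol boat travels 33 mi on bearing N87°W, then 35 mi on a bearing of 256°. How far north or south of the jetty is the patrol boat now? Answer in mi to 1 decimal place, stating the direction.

Leg 1 (N87°W, 33 mi): east 33 sin 273° = -32.95, north 33 cos 273° = 1.73
Leg 2 (256°, 35 mi): east 35 sin 256° = -33.96, north 35 cos 256° = -8.47
Net north component: -6.74 mi.

6.7 mi south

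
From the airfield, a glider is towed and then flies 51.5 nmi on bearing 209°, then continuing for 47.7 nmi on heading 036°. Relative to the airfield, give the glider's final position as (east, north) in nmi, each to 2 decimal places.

Leg 1 (209°, 51.5 nmi): east 51.5 sin 209° = -24.97, north 51.5 cos 209° = -45.04
Leg 2 (036°, 47.7 nmi): east 47.7 sin 36° = 28.04, north 47.7 cos 36° = 38.59
Summing: 3.07 nmi east, -6.45 nmi north → (3.07, -6.45).

(3.07, -6.45)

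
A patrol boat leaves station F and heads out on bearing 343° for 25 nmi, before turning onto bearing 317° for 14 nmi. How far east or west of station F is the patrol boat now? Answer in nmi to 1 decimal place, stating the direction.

Leg 1 (343°, 25 nmi): east 25 sin 343° = -7.31, north 25 cos 343° = 23.91
Leg 2 (317°, 14 nmi): east 14 sin 317° = -9.55, north 14 cos 317° = 10.24
Net east component: -16.86 nmi.

16.9 nmi west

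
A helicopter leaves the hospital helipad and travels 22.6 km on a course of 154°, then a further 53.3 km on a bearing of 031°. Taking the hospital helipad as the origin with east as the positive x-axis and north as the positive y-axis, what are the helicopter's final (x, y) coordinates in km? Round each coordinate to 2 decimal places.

Leg 1 (154°, 22.6 km): east 22.6 sin 154° = 9.91, north 22.6 cos 154° = -20.31
Leg 2 (031°, 53.3 km): east 53.3 sin 31° = 27.45, north 53.3 cos 31° = 45.69
Summing: 37.36 km east, 25.37 km north → (37.36, 25.37).

(37.36, 25.37)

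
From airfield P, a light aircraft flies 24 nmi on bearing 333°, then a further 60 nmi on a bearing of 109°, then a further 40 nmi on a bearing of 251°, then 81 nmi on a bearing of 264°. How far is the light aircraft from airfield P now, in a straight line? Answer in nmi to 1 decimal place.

Leg 1 (333°, 24 nmi): east 24 sin 333° = -10.90, north 24 cos 333° = 21.38
Leg 2 (109°, 60 nmi): east 60 sin 109° = 56.73, north 60 cos 109° = -19.53
Leg 3 (251°, 40 nmi): east 40 sin 251° = -37.82, north 40 cos 251° = -13.02
Leg 4 (264°, 81 nmi): east 81 sin 264° = -80.56, north 81 cos 264° = -8.47
Net: -72.54 east, -19.64 north. Distance = √((-72.54)² + (-19.64)²) = 75.153 nmi.

75.2 nmi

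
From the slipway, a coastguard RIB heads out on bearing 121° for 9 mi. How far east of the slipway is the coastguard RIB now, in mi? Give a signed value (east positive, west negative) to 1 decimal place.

Leg 1 (121°, 9 mi): east 9 sin 121° = 7.71, north 9 cos 121° = -4.64
Net east component: 7.71 mi.

7.7 mi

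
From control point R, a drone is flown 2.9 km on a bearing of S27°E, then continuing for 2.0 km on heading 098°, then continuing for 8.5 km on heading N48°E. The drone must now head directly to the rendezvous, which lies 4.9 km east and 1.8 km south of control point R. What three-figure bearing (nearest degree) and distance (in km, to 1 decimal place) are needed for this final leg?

Leg 1 (S27°E, 2.9 km): east 2.9 sin 153° = 1.32, north 2.9 cos 153° = -2.58
Leg 2 (098°, 2.0 km): east 2.0 sin 98° = 1.98, north 2.0 cos 98° = -0.28
Leg 3 (N48°E, 8.5 km): east 8.5 sin 48° = 6.32, north 8.5 cos 48° = 5.69
Current position: (9.61, 2.83). Target: (4.9, -1.8). Remaining: Δeast = -4.71, Δnorth = -4.63.
Bearing = atan2(-4.71, -4.63) mod 360° = 225.54°; distance = √((-4.71)² + (-4.63)²) = 6.604 km.

226°, 6.6 km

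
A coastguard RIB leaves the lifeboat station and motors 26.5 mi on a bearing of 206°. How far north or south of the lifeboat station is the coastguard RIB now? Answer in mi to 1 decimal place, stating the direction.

Leg 1 (206°, 26.5 mi): east 26.5 sin 206° = -11.62, north 26.5 cos 206° = -23.82
Net north component: -23.82 mi.

23.8 mi south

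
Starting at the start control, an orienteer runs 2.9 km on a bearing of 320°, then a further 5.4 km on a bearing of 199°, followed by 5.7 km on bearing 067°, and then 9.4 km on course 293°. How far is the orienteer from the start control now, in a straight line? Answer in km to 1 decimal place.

Leg 1 (320°, 2.9 km): east 2.9 sin 320° = -1.86, north 2.9 cos 320° = 2.22
Leg 2 (199°, 5.4 km): east 5.4 sin 199° = -1.76, north 5.4 cos 199° = -5.11
Leg 3 (067°, 5.7 km): east 5.7 sin 67° = 5.25, north 5.7 cos 67° = 2.23
Leg 4 (293°, 9.4 km): east 9.4 sin 293° = -8.65, north 9.4 cos 293° = 3.67
Net: -7.03 east, 3.02 north. Distance = √((-7.03)² + (3.02)²) = 7.648 km.

7.6 km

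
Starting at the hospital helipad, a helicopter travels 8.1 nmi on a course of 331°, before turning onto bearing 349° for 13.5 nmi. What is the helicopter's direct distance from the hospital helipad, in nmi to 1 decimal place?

21.4 nmi

Leg 1 (331°, 8.1 nmi): east 8.1 sin 331° = -3.93, north 8.1 cos 331° = 7.08
Leg 2 (349°, 13.5 nmi): east 13.5 sin 349° = -2.58, north 13.5 cos 349° = 13.25
Net: -6.50 east, 20.34 north. Distance = √((-6.50)² + (20.34)²) = 21.351 nmi.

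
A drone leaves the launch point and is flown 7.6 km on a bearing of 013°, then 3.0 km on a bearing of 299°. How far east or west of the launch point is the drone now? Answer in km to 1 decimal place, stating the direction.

Leg 1 (013°, 7.6 km): east 7.6 sin 13° = 1.71, north 7.6 cos 13° = 7.41
Leg 2 (299°, 3.0 km): east 3.0 sin 299° = -2.62, north 3.0 cos 299° = 1.45
Net east component: -0.91 km.

0.9 km west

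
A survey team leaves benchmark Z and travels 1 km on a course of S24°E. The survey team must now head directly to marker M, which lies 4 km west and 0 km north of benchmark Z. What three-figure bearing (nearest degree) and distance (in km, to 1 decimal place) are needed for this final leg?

Leg 1 (S24°E, 1 km): east 1 sin 156° = 0.41, north 1 cos 156° = -0.91
Current position: (0.41, -0.91). Target: (-4, 0). Remaining: Δeast = -4.41, Δnorth = 0.91.
Bearing = atan2(-4.41, 0.91) mod 360° = 281.71°; distance = √((-4.41)² + (0.91)²) = 4.500 km.

282°, 4.5 km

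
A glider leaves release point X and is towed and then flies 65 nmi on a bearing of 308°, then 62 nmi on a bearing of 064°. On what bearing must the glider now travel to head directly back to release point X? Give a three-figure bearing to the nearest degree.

Leg 1 (308°, 65 nmi): east 65 sin 308° = -51.22, north 65 cos 308° = 40.02
Leg 2 (064°, 62 nmi): east 62 sin 64° = 55.73, north 62 cos 64° = 27.18
Net displacement: 4.50 east, 67.20 north. Direction back to start is (-4.50, -67.20): bearing = atan2(-4.50, -67.20) mod 360° = 183.84° ≈ 184°.

184°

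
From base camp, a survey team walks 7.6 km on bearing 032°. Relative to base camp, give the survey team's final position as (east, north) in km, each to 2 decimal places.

Leg 1 (032°, 7.6 km): east 7.6 sin 32° = 4.03, north 7.6 cos 32° = 6.45
Summing: 4.03 km east, 6.45 km north → (4.03, 6.45).

(4.03, 6.45)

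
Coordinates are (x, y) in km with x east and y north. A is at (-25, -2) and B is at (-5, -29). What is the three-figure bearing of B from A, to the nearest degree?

143°

Δeast = -5 − -25 = 20.00; Δnorth = -29 − -2 = -27.00.
Bearing = atan2(Δeast, Δnorth) mod 360° = 143.47° ≈ 143°.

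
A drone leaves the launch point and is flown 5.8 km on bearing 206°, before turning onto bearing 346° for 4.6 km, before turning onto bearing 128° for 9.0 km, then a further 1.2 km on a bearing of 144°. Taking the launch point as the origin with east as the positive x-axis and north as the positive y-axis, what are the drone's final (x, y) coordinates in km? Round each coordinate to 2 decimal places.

(4.14, -7.26)

Leg 1 (206°, 5.8 km): east 5.8 sin 206° = -2.54, north 5.8 cos 206° = -5.21
Leg 2 (346°, 4.6 km): east 4.6 sin 346° = -1.11, north 4.6 cos 346° = 4.46
Leg 3 (128°, 9.0 km): east 9.0 sin 128° = 7.09, north 9.0 cos 128° = -5.54
Leg 4 (144°, 1.2 km): east 1.2 sin 144° = 0.71, north 1.2 cos 144° = -0.97
Summing: 4.14 km east, -7.26 km north → (4.14, -7.26).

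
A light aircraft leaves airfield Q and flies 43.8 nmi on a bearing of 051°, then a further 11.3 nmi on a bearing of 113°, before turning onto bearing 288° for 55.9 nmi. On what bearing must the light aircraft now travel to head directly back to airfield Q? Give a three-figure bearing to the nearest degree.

Leg 1 (051°, 43.8 nmi): east 43.8 sin 51° = 34.04, north 43.8 cos 51° = 27.56
Leg 2 (113°, 11.3 nmi): east 11.3 sin 113° = 10.40, north 11.3 cos 113° = -4.42
Leg 3 (288°, 55.9 nmi): east 55.9 sin 288° = -53.16, north 55.9 cos 288° = 17.27
Net displacement: -8.72 east, 40.42 north. Direction back to start is (8.72, -40.42): bearing = atan2(8.72, -40.42) mod 360° = 167.82° ≈ 168°.

168°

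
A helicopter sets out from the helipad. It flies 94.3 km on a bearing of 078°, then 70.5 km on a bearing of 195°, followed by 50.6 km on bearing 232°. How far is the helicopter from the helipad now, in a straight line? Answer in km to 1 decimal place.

Leg 1 (078°, 94.3 km): east 94.3 sin 78° = 92.24, north 94.3 cos 78° = 19.61
Leg 2 (195°, 70.5 km): east 70.5 sin 195° = -18.25, north 70.5 cos 195° = -68.10
Leg 3 (232°, 50.6 km): east 50.6 sin 232° = -39.87, north 50.6 cos 232° = -31.15
Net: 34.12 east, -79.64 north. Distance = √((34.12)² + (-79.64)²) = 86.645 km.

86.6 km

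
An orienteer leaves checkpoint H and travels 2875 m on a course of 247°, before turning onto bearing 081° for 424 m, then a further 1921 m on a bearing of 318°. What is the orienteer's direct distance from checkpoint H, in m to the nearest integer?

3533 m

Leg 1 (247°, 2875 m): east 2875 sin 247° = -2646.45, north 2875 cos 247° = -1123.35
Leg 2 (081°, 424 m): east 424 sin 81° = 418.78, north 424 cos 81° = 66.33
Leg 3 (318°, 1921 m): east 1921 sin 318° = -1285.40, north 1921 cos 318° = 1427.58
Net: -3513.07 east, 370.56 north. Distance = √((-3513.07)² + (370.56)²) = 3532.561 m.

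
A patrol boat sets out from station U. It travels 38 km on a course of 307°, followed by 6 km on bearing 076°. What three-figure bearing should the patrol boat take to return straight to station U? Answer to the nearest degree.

Leg 1 (307°, 38 km): east 38 sin 307° = -30.35, north 38 cos 307° = 22.87
Leg 2 (076°, 6 km): east 6 sin 76° = 5.82, north 6 cos 76° = 1.45
Net displacement: -24.53 east, 24.32 north. Direction back to start is (24.53, -24.32): bearing = atan2(24.53, -24.32) mod 360° = 134.76° ≈ 135°.

135°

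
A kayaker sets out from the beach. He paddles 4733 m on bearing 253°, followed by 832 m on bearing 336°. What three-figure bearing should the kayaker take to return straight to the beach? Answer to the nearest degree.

Leg 1 (253°, 4733 m): east 4733 sin 253° = -4526.19, north 4733 cos 253° = -1383.80
Leg 2 (336°, 832 m): east 832 sin 336° = -338.40, north 832 cos 336° = 760.07
Net displacement: -4864.60 east, -623.73 north. Direction back to start is (4864.60, 623.73): bearing = atan2(4864.60, 623.73) mod 360° = 82.69° ≈ 083°.

083°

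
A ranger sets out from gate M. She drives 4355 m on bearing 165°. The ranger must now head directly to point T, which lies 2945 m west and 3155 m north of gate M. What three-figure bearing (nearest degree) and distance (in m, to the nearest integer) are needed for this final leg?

331°, 8413 m

Leg 1 (165°, 4355 m): east 4355 sin 165° = 1127.16, north 4355 cos 165° = -4206.61
Current position: (1127.16, -4206.61). Target: (-2945, 3155). Remaining: Δeast = -4072.16, Δnorth = 7361.61.
Bearing = atan2(-4072.16, 7361.61) mod 360° = 331.05°; distance = √((-4072.16)² + (7361.61)²) = 8412.831 m.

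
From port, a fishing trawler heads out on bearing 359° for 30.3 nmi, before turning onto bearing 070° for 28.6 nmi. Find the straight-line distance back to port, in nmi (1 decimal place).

Leg 1 (359°, 30.3 nmi): east 30.3 sin 359° = -0.53, north 30.3 cos 359° = 30.30
Leg 2 (070°, 28.6 nmi): east 28.6 sin 70° = 26.88, north 28.6 cos 70° = 9.78
Net: 26.35 east, 40.08 north. Distance = √((26.35)² + (40.08)²) = 47.962 nmi.

48.0 nmi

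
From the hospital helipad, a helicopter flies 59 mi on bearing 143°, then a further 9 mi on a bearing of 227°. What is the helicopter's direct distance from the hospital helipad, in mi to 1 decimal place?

Leg 1 (143°, 59 mi): east 59 sin 143° = 35.51, north 59 cos 143° = -47.12
Leg 2 (227°, 9 mi): east 9 sin 227° = -6.58, north 9 cos 227° = -6.14
Net: 28.92 east, -53.26 north. Distance = √((28.92)² + (-53.26)²) = 60.605 mi.

60.6 mi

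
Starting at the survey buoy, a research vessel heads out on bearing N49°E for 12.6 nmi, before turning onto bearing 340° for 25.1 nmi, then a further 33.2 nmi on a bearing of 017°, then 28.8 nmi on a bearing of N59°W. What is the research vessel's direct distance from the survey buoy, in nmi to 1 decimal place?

Leg 1 (N49°E, 12.6 nmi): east 12.6 sin 49° = 9.51, north 12.6 cos 49° = 8.27
Leg 2 (340°, 25.1 nmi): east 25.1 sin 340° = -8.58, north 25.1 cos 340° = 23.59
Leg 3 (017°, 33.2 nmi): east 33.2 sin 17° = 9.71, north 33.2 cos 17° = 31.75
Leg 4 (N59°W, 28.8 nmi): east 28.8 sin 301° = -24.69, north 28.8 cos 301° = 14.83
Net: -14.06 east, 78.44 north. Distance = √((-14.06)² + (78.44)²) = 79.684 nmi.

79.7 nmi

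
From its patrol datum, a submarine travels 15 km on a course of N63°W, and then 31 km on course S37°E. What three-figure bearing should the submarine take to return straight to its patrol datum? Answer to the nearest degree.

344°

Leg 1 (N63°W, 15 km): east 15 sin 297° = -13.37, north 15 cos 297° = 6.81
Leg 2 (S37°E, 31 km): east 31 sin 143° = 18.66, north 31 cos 143° = -24.76
Net displacement: 5.29 east, -17.95 north. Direction back to start is (-5.29, 17.95): bearing = atan2(-5.29, 17.95) mod 360° = 343.57° ≈ 344°.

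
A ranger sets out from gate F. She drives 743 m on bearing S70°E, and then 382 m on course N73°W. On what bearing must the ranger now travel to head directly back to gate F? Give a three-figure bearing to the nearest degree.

293°

Leg 1 (S70°E, 743 m): east 743 sin 110° = 698.19, north 743 cos 110° = -254.12
Leg 2 (N73°W, 382 m): east 382 sin 287° = -365.31, north 382 cos 287° = 111.69
Net displacement: 332.88 east, -142.43 north. Direction back to start is (-332.88, 142.43): bearing = atan2(-332.88, 142.43) mod 360° = 293.17° ≈ 293°.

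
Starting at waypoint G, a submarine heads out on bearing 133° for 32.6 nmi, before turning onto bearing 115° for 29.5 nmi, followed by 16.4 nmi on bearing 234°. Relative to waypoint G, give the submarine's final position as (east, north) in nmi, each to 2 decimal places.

Leg 1 (133°, 32.6 nmi): east 32.6 sin 133° = 23.84, north 32.6 cos 133° = -22.23
Leg 2 (115°, 29.5 nmi): east 29.5 sin 115° = 26.74, north 29.5 cos 115° = -12.47
Leg 3 (234°, 16.4 nmi): east 16.4 sin 234° = -13.27, north 16.4 cos 234° = -9.64
Summing: 37.31 nmi east, -44.34 nmi north → (37.31, -44.34).

(37.31, -44.34)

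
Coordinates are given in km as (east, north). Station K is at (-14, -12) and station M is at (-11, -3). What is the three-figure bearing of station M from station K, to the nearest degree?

018°

Δeast = -11 − -14 = 3.00; Δnorth = -3 − -12 = 9.00.
Bearing = atan2(Δeast, Δnorth) mod 360° = 18.43° ≈ 018°.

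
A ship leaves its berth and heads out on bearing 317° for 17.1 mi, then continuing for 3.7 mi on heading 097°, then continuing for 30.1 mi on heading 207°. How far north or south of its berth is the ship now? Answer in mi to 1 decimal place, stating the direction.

14.8 mi south

Leg 1 (317°, 17.1 mi): east 17.1 sin 317° = -11.66, north 17.1 cos 317° = 12.51
Leg 2 (097°, 3.7 mi): east 3.7 sin 97° = 3.67, north 3.7 cos 97° = -0.45
Leg 3 (207°, 30.1 mi): east 30.1 sin 207° = -13.67, north 30.1 cos 207° = -26.82
Net north component: -14.76 mi.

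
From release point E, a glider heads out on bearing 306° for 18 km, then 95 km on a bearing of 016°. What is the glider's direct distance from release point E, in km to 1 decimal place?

102.6 km

Leg 1 (306°, 18 km): east 18 sin 306° = -14.56, north 18 cos 306° = 10.58
Leg 2 (016°, 95 km): east 95 sin 16° = 26.19, north 95 cos 16° = 91.32
Net: 11.62 east, 101.90 north. Distance = √((11.62)² + (101.90)²) = 102.561 km.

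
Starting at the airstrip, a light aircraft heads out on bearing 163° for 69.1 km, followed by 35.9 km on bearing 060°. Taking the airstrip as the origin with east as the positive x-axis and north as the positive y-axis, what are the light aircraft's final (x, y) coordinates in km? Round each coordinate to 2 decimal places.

Leg 1 (163°, 69.1 km): east 69.1 sin 163° = 20.20, north 69.1 cos 163° = -66.08
Leg 2 (060°, 35.9 km): east 35.9 sin 60° = 31.09, north 35.9 cos 60° = 17.95
Summing: 51.29 km east, -48.13 km north → (51.29, -48.13).

(51.29, -48.13)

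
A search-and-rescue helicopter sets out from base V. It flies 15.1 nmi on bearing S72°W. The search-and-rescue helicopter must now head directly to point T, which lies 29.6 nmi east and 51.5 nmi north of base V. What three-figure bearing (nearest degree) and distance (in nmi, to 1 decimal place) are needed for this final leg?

038°, 71.3 nmi

Leg 1 (S72°W, 15.1 nmi): east 15.1 sin 252° = -14.36, north 15.1 cos 252° = -4.67
Current position: (-14.36, -4.67). Target: (29.6, 51.5). Remaining: Δeast = 43.96, Δnorth = 56.17.
Bearing = atan2(43.96, 56.17) mod 360° = 38.05°; distance = √((43.96)² + (56.17)²) = 71.325 nmi.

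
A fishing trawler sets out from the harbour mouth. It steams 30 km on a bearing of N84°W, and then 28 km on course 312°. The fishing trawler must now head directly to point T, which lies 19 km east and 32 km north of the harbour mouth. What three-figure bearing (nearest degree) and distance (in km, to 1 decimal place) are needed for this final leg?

082°, 70.4 km

Leg 1 (N84°W, 30 km): east 30 sin 276° = -29.84, north 30 cos 276° = 3.14
Leg 2 (312°, 28 km): east 28 sin 312° = -20.81, north 28 cos 312° = 18.74
Current position: (-50.64, 21.87). Target: (19, 32). Remaining: Δeast = 69.64, Δnorth = 10.13.
Bearing = atan2(69.64, 10.13) mod 360° = 81.73°; distance = √((69.64)² + (10.13)²) = 70.376 km.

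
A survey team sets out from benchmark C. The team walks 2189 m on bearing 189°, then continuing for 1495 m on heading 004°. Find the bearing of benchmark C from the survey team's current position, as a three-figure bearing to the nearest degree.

020°

Leg 1 (189°, 2189 m): east 2189 sin 189° = -342.44, north 2189 cos 189° = -2162.05
Leg 2 (004°, 1495 m): east 1495 sin 4° = 104.29, north 1495 cos 4° = 1491.36
Net displacement: -238.15 east, -670.69 north. Direction back to start is (238.15, 670.69): bearing = atan2(238.15, 670.69) mod 360° = 19.55° ≈ 020°.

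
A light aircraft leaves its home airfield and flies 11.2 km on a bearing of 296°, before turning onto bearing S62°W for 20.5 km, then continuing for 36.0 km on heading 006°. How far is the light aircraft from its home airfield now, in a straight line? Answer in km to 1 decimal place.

39.5 km

Leg 1 (296°, 11.2 km): east 11.2 sin 296° = -10.07, north 11.2 cos 296° = 4.91
Leg 2 (S62°W, 20.5 km): east 20.5 sin 242° = -18.10, north 20.5 cos 242° = -9.62
Leg 3 (006°, 36.0 km): east 36.0 sin 6° = 3.76, north 36.0 cos 6° = 35.80
Net: -24.40 east, 31.09 north. Distance = √((-24.40)² + (31.09)²) = 39.523 km.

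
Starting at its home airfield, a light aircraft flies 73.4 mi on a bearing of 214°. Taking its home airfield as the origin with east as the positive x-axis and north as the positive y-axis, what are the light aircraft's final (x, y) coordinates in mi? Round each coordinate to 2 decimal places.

Leg 1 (214°, 73.4 mi): east 73.4 sin 214° = -41.04, north 73.4 cos 214° = -60.85
Summing: -41.04 mi east, -60.85 mi north → (-41.04, -60.85).

(-41.04, -60.85)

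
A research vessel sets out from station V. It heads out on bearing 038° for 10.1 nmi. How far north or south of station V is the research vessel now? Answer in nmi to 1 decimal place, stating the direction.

8.0 nmi north

Leg 1 (038°, 10.1 nmi): east 10.1 sin 38° = 6.22, north 10.1 cos 38° = 7.96
Net north component: 7.96 nmi.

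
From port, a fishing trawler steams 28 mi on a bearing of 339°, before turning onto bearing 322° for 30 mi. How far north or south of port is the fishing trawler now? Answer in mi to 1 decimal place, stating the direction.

49.8 mi north

Leg 1 (339°, 28 mi): east 28 sin 339° = -10.03, north 28 cos 339° = 26.14
Leg 2 (322°, 30 mi): east 30 sin 322° = -18.47, north 30 cos 322° = 23.64
Net north component: 49.78 mi.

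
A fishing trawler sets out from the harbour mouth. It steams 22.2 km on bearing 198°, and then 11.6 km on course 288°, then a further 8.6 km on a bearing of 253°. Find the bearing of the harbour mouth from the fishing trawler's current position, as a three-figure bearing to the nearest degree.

Leg 1 (198°, 22.2 km): east 22.2 sin 198° = -6.86, north 22.2 cos 198° = -21.11
Leg 2 (288°, 11.6 km): east 11.6 sin 288° = -11.03, north 11.6 cos 288° = 3.58
Leg 3 (253°, 8.6 km): east 8.6 sin 253° = -8.22, north 8.6 cos 253° = -2.51
Net displacement: -26.12 east, -20.04 north. Direction back to start is (26.12, 20.04): bearing = atan2(26.12, 20.04) mod 360° = 52.50° ≈ 052°.

052°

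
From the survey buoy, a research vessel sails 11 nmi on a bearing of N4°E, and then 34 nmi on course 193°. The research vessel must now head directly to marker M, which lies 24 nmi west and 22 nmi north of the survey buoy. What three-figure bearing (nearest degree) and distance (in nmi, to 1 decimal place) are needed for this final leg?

Leg 1 (N4°E, 11 nmi): east 11 sin 4° = 0.77, north 11 cos 4° = 10.97
Leg 2 (193°, 34 nmi): east 34 sin 193° = -7.65, north 34 cos 193° = -33.13
Current position: (-6.88, -22.16). Target: (-24, 22). Remaining: Δeast = -17.12, Δnorth = 44.16.
Bearing = atan2(-17.12, 44.16) mod 360° = 338.81°; distance = √((-17.12)² + (44.16)²) = 47.358 nmi.

339°, 47.4 nmi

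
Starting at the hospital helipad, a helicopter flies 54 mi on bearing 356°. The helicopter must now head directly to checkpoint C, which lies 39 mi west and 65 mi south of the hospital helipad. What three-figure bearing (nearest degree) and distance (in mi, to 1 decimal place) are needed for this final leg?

197°, 124.0 mi

Leg 1 (356°, 54 mi): east 54 sin 356° = -3.77, north 54 cos 356° = 53.87
Current position: (-3.77, 53.87). Target: (-39, -65). Remaining: Δeast = -35.23, Δnorth = -118.87.
Bearing = atan2(-35.23, -118.87) mod 360° = 196.51°; distance = √((-35.23)² + (-118.87)²) = 123.980 mi.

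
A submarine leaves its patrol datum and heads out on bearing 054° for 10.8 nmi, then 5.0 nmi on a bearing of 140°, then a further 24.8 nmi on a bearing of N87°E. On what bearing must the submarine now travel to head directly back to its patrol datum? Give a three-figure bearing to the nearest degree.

264°

Leg 1 (054°, 10.8 nmi): east 10.8 sin 54° = 8.74, north 10.8 cos 54° = 6.35
Leg 2 (140°, 5.0 nmi): east 5.0 sin 140° = 3.21, north 5.0 cos 140° = -3.83
Leg 3 (N87°E, 24.8 nmi): east 24.8 sin 87° = 24.77, north 24.8 cos 87° = 1.30
Net displacement: 36.72 east, 3.82 north. Direction back to start is (-36.72, -3.82): bearing = atan2(-36.72, -3.82) mod 360° = 264.07° ≈ 264°.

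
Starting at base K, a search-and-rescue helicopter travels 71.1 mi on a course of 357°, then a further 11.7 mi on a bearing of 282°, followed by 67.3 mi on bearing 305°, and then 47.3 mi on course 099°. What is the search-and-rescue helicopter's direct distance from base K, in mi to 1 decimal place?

107.3 mi

Leg 1 (357°, 71.1 mi): east 71.1 sin 357° = -3.72, north 71.1 cos 357° = 71.00
Leg 2 (282°, 11.7 mi): east 11.7 sin 282° = -11.44, north 11.7 cos 282° = 2.43
Leg 3 (305°, 67.3 mi): east 67.3 sin 305° = -55.13, north 67.3 cos 305° = 38.60
Leg 4 (099°, 47.3 mi): east 47.3 sin 99° = 46.72, north 47.3 cos 99° = -7.40
Net: -23.58 east, 104.64 north. Distance = √((-23.58)² + (104.64)²) = 107.261 mi.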